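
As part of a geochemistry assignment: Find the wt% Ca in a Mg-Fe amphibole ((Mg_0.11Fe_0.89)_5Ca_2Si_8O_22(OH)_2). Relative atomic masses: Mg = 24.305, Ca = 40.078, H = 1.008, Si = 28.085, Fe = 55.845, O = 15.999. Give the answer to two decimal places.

M((Mg_0.11Fe_0.89)_5Ca_2Si_8O_22(OH)_2) = 952.706 g/mol.
Ca contributes 2 × 40.078 = 80.156 g per mole.
80.156/952.706 = 0.0841 → 8.41%.

8.41 wt%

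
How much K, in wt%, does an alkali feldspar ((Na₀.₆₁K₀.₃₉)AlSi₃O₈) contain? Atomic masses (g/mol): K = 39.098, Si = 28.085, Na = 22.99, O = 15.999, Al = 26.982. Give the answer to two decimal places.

5.68 wt%

Molar mass of (Na₀.₆₁K₀.₃₉)AlSi₃O₈: 0.61*22.99 + 0.39*39.098 + 1*26.982 + 3*28.085 + 8*15.999 = 268.501 g/mol.
Mass of K per formula unit: 0.39 × 39.098 = 15.248 g.
Weight fraction K = 15.248 / 268.501 = 0.0568.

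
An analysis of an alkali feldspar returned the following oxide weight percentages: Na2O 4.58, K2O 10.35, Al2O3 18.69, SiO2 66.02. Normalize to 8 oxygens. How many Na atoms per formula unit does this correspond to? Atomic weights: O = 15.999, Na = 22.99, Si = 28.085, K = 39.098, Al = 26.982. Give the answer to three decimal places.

0.403 Na apfu

4.58 wt% Na2O ÷ 61.979 g/mol = 0.07390 mol, giving 0.14780 Na and 0.07390 O.
10.35 wt% K2O ÷ 94.195 g/mol = 0.10988 mol, giving 0.21976 K and 0.10988 O.
18.69 wt% Al2O3 ÷ 101.961 g/mol = 0.18331 mol, giving 0.36662 Al and 0.54993 O.
66.02 wt% SiO2 ÷ 60.083 g/mol = 1.09881 mol, giving 1.09881 Si and 2.19762 O.
Oxygen sums to 2.93133; scaling by 8/2.93133 = 2.72914 puts the formula on 8 O.
Na: 0.14780 × 2.72914 = 0.403 atoms per formula unit.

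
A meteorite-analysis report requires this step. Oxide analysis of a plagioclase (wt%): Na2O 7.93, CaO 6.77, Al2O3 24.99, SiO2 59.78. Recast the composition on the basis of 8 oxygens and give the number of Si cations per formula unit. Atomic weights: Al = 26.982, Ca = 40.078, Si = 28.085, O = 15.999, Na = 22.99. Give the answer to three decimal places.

2.677 Si apfu

Na2O (M=61.979): mol = 0.12795; Na = 0.25590, O = 0.12795.
CaO (M=56.077): mol = 0.12073; Ca = 0.12073, O = 0.12073.
Al2O3 (M=101.961): mol = 0.24509; Al = 0.49018, O = 0.73527.
SiO2 (M=60.083): mol = 0.99496; Si = 0.99496, O = 1.98992.
ΣO = 2.97387; factor = 8/ΣO = 2.69010.
Si apfu = 0.99496 × 2.69010 = 2.677.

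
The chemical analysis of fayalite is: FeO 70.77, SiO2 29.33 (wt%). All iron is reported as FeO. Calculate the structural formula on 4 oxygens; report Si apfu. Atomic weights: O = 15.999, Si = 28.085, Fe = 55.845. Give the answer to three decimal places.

FeO (M=71.844): mol = 0.98505; Fe = 0.98505, O = 0.98505.
SiO2 (M=60.083): mol = 0.48816; Si = 0.48816, O = 0.97632.
ΣO = 1.96137; factor = 4/ΣO = 2.03939.
Si apfu = 0.48816 × 2.03939 = 0.996.

0.996 Si apfu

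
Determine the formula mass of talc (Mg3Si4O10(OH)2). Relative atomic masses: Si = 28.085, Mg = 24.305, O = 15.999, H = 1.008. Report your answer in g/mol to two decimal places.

Mg: 3 × 24.305 = 72.9150
Si: 4 × 28.085 = 112.3400
O: 12 × 15.999 = 191.9880
H: 2 × 1.008 = 2.0160
Summing the contributions gives the formula mass.

379.26 g/mol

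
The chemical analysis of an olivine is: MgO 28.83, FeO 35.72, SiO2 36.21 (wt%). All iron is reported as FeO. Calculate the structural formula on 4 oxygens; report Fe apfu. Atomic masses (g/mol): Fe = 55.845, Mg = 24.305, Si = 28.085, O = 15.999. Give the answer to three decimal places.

0.823 Fe apfu

MgO: 28.83/40.304 = 0.71531 mol → 0.71531 mol Mg, 0.71531 mol O.
FeO: 35.72/71.844 = 0.49719 mol → 0.49719 mol Fe, 0.49719 mol O.
SiO2: 36.21/60.083 = 0.60267 mol → 0.60267 mol Si, 1.20534 mol O.
Total oxygen = 2.41784 mol. Normalization factor = 4/2.41784 = 1.65437.
Fe per 4 O = 0.49719 × 1.65437 = 0.823.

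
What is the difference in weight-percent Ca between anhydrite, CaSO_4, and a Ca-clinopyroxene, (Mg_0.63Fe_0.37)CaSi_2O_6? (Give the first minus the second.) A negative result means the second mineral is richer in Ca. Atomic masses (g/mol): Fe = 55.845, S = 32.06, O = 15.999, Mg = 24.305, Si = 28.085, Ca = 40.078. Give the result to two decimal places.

Ca in CaSO_4: molar mass 136.134 g/mol; 1×40.078 = 40.078 g → 29.44 wt%.
Ca in (Mg_0.63Fe_0.37)CaSi_2O_6: molar mass 228.217 g/mol; 1×40.078 = 40.078 g → 17.56 wt%.
Difference = 29.44 − 17.56 = 11.88 percentage points.

11.88 percentage points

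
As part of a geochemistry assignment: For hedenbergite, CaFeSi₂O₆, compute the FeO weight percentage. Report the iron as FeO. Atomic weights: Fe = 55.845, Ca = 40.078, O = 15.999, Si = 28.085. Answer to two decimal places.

Formula mass = 248.087 g/mol.
1 Fe → 1.0000 mol FeO per formula unit; M(FeO) = 71.844, so FeO mass = 71.844 g.
71.844/248.087 × 100 = 28.96 wt%.

28.96 wt%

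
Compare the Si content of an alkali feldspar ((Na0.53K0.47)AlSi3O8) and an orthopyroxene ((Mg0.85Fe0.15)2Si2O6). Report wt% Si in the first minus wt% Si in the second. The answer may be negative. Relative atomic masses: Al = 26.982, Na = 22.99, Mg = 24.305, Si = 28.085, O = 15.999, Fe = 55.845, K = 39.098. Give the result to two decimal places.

First mineral: 84.255 g Si in 269.790 g formula = 31.23 wt% Si.
Second mineral: 56.170 g Si in 210.236 g formula = 26.72 wt% Si.
31.23% − 26.72% gives a difference of 4.51 percentage points.

4.51 percentage points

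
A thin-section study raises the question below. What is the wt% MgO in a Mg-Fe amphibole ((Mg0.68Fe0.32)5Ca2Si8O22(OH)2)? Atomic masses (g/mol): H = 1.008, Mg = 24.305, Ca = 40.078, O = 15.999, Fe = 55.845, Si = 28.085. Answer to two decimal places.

15.88 wt%

M((Mg0.68Fe0.32)5Ca2Si8O22(OH)2) = 862.817 g/mol; M(MgO) = 40.304 g/mol.
Moles MgO per formula unit = 3.40 Mg ÷ 1 = 3.4000.
MgO fraction = (3.4000 × 40.304) / 862.817 = 137.034/862.817 = 0.1588.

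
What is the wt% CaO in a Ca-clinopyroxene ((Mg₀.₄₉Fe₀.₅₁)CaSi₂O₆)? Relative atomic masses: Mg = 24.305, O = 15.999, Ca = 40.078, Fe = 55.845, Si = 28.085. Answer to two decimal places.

Formula mass = 232.632 g/mol.
1 Ca → 1.0000 mol CaO per formula unit; M(CaO) = 56.077, so CaO mass = 56.077 g.
56.077/232.632 × 100 = 24.11 wt%.

24.11 wt%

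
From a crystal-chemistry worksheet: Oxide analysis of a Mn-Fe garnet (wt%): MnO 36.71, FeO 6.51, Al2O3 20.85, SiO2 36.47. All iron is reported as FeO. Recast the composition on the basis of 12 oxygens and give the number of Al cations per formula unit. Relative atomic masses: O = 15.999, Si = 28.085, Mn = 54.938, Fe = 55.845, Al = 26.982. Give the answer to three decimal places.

36.71 wt% MnO ÷ 70.937 g/mol = 0.51750 mol, giving 0.51750 Mn and 0.51750 O.
6.51 wt% FeO ÷ 71.844 g/mol = 0.09061 mol, giving 0.09061 Fe and 0.09061 O.
20.85 wt% Al2O3 ÷ 101.961 g/mol = 0.20449 mol, giving 0.40898 Al and 0.61347 O.
36.47 wt% SiO2 ÷ 60.083 g/mol = 0.60699 mol, giving 0.60699 Si and 1.21398 O.
Oxygen sums to 2.43556; scaling by 12/2.43556 = 4.92700 puts the formula on 12 O.
Al: 0.40898 × 4.92700 = 2.015 atoms per formula unit.

2.015 Al apfu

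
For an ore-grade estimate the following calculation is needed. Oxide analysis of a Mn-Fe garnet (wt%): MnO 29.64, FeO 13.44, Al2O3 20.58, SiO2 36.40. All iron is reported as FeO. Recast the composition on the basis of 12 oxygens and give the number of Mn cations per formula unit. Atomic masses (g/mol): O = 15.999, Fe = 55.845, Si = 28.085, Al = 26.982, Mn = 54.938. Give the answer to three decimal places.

MnO: 29.64/70.937 = 0.41784 mol → 0.41784 mol Mn, 0.41784 mol O.
FeO: 13.44/71.844 = 0.18707 mol → 0.18707 mol Fe, 0.18707 mol O.
Al2O3: 20.58/101.961 = 0.20184 mol → 0.40368 mol Al, 0.60552 mol O.
SiO2: 36.40/60.083 = 0.60583 mol → 0.60583 mol Si, 1.21166 mol O.
Total oxygen = 2.42209 mol. Normalization factor = 12/2.42209 = 4.95440.
Mn per 12 O = 0.41784 × 4.95440 = 2.070.

2.070 Mn apfu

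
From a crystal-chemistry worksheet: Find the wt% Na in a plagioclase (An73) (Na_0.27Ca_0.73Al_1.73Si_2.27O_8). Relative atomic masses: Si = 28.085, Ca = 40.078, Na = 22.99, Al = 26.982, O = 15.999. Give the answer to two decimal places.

M(Na_0.27Ca_0.73Al_1.73Si_2.27O_8) = 273.888 g/mol.
Na contributes 0.27 × 22.99 = 6.207 g per mole.
6.207/273.888 = 0.0227 → 2.27%.

2.27 weight percent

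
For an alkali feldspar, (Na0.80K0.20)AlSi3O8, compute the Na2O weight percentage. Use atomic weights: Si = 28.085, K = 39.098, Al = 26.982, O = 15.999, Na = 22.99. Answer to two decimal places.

9.34 wt%

Molar mass of (Na0.80K0.20)AlSi3O8 = 0.80·22.99 + 0.20·39.098 + 1·26.982 + 3·28.085 + 8·15.999 = 265.441 g/mol.
Each formula unit contains 0.80 Na, equivalent to 0.80/2 = 0.4000 mol Na2O.
M(Na2O) = 2×22.99 + 1×15.999 = 61.979 g/mol.
Mass of Na2O per formula unit = 0.4000 × 61.979 = 24.792 g.
Na2O wt% = 24.792 / 265.441 × 100 = 9.34%.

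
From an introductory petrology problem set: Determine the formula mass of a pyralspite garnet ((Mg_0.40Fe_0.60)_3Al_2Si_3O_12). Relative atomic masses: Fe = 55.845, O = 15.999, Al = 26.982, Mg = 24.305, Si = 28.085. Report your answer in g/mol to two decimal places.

459.89 g/mol

Mg: 1.20 × 24.305 = 29.1660
Fe: 1.80 × 55.845 = 100.5210
Al: 2 × 26.982 = 53.9640
Si: 3 × 28.085 = 84.2550
O: 12 × 15.999 = 191.9880
Summing the contributions gives the formula mass.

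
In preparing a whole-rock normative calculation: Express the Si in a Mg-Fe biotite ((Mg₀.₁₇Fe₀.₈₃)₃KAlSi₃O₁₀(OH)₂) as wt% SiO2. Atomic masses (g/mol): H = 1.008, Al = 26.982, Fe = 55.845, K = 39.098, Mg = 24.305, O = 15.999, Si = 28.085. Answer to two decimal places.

36.36 wt%

Formula mass = 495.789 g/mol.
3 Si → 3.0000 mol SiO2 per formula unit; M(SiO2) = 60.083, so SiO2 mass = 180.249 g.
180.249/495.789 × 100 = 36.36 wt%.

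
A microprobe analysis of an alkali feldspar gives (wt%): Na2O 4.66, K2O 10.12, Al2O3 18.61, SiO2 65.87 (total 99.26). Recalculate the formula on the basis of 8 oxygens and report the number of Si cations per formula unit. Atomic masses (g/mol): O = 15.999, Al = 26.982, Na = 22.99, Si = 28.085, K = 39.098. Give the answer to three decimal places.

Na2O (M=61.979): mol = 0.07519; Na = 0.15038, O = 0.07519.
K2O (M=94.195): mol = 0.10744; K = 0.21488, O = 0.10744.
Al2O3 (M=101.961): mol = 0.18252; Al = 0.36504, O = 0.54756.
SiO2 (M=60.083): mol = 1.09632; Si = 1.09632, O = 2.19264.
ΣO = 2.92283; factor = 8/ΣO = 2.73707.
Si apfu = 1.09632 × 2.73707 = 3.001.

3.001 Si apfu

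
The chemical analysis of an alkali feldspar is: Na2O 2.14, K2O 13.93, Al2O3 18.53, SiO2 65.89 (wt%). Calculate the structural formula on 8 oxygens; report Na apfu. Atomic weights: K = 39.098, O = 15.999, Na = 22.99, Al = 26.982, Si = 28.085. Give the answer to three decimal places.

0.189 Na apfu

Na2O: 2.14/61.979 = 0.03453 mol → 0.06906 mol Na, 0.03453 mol O.
K2O: 13.93/94.195 = 0.14788 mol → 0.29576 mol K, 0.14788 mol O.
Al2O3: 18.53/101.961 = 0.18174 mol → 0.36348 mol Al, 0.54522 mol O.
SiO2: 65.89/60.083 = 1.09665 mol → 1.09665 mol Si, 2.19330 mol O.
Total oxygen = 2.92093 mol. Normalization factor = 8/2.92093 = 2.73885.
Na per 8 O = 0.06906 × 2.73885 = 0.189.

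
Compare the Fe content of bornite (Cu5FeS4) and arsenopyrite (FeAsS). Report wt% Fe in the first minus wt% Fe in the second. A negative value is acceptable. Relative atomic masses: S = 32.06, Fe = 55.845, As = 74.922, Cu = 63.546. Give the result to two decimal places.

M(Cu5FeS4) = 501.815 g/mol, so wt% Fe = 55.845/501.815 × 100 = 11.13%.
M(FeAsS) = 162.827 g/mol, so wt% Fe = 55.845/162.827 × 100 = 34.30%.
11.13 − 34.30 = -23.17 pp.

-23.17 percentage points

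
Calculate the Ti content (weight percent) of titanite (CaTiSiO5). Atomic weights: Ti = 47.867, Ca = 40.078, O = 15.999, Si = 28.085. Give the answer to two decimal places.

24.42 weight percent

Molar mass of CaTiSiO5: 1×40.078 + 1×47.867 + 1×28.085 + 5×15.999 = 196.025 g/mol.
Mass of Ti per formula unit: 1 × 47.867 = 47.867 g.
Weight fraction Ti = 47.867 / 196.025 = 0.2442.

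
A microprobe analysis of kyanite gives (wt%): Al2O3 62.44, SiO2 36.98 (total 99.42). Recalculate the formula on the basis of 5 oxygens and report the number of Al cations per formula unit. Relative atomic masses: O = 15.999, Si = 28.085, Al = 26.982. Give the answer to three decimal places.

1.996 Al apfu

62.44 wt% Al2O3 ÷ 101.961 g/mol = 0.61239 mol, giving 1.22478 Al and 1.83717 O.
36.98 wt% SiO2 ÷ 60.083 g/mol = 0.61548 mol, giving 0.61548 Si and 1.23096 O.
Oxygen sums to 3.06813; scaling by 5/3.06813 = 1.62966 puts the formula on 5 O.
Al: 1.22478 × 1.62966 = 1.996 atoms per formula unit.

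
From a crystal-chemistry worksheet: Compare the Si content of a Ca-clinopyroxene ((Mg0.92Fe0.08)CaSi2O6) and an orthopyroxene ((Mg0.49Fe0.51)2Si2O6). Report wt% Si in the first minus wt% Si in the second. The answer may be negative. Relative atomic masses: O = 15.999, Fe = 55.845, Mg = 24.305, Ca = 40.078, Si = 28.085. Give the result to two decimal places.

First mineral: 56.170 g Si in 219.070 g formula = 25.64 wt% Si.
Second mineral: 56.170 g Si in 232.945 g formula = 24.11 wt% Si.
25.64% − 24.11% gives a difference of 1.53 percentage points.

1.53 percentage points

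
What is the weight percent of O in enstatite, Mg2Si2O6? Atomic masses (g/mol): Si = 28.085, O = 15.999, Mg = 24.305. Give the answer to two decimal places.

Molar mass of Mg2Si2O6: 2*24.305 + 2*28.085 + 6*15.999 = 200.774 g/mol.
Mass of O per formula unit: 6 × 15.999 = 95.994 g.
Weight fraction O = 95.994 / 200.774 = 0.4781.

47.81 weight percent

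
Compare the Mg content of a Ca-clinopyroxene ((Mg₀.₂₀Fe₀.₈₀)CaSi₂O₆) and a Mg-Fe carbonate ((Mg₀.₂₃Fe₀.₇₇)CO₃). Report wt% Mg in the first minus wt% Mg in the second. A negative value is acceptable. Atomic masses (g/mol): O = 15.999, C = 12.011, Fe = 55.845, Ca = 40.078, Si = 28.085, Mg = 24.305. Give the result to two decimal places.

-3.14 percentage points

First mineral: 4.861 g Mg in 241.779 g formula = 2.01 wt% Mg.
Second mineral: 5.590 g Mg in 108.599 g formula = 5.15 wt% Mg.
2.01% − 5.15% gives a difference of -3.14 percentage points.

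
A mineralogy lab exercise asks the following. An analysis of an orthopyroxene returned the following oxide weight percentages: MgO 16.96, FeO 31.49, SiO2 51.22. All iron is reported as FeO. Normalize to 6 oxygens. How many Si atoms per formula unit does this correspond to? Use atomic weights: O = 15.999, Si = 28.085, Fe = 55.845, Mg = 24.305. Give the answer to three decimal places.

1.995 Si apfu

MgO (M=40.304): mol = 0.42080; Mg = 0.42080, O = 0.42080.
FeO (M=71.844): mol = 0.43831; Fe = 0.43831, O = 0.43831.
SiO2 (M=60.083): mol = 0.85249; Si = 0.85249, O = 1.70498.
ΣO = 2.56409; factor = 6/ΣO = 2.34001.
Si apfu = 0.85249 × 2.34001 = 1.995.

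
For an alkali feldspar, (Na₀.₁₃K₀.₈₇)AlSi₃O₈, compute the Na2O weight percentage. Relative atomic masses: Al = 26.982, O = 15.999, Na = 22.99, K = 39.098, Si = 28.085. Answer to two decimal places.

Molar mass of (Na₀.₁₃K₀.₈₇)AlSi₃O₈ = 0.13×22.99 + 0.87×39.098 + 1×26.982 + 3×28.085 + 8×15.999 = 276.233 g/mol.
Each formula unit contains 0.13 Na, equivalent to 0.13/2 = 0.0650 mol Na2O.
M(Na2O) = 2×22.99 + 1×15.999 = 61.979 g/mol.
Mass of Na2O per formula unit = 0.0650 × 61.979 = 4.029 g.
Na2O wt% = 4.029 / 276.233 × 100 = 1.46%.

1.46 wt%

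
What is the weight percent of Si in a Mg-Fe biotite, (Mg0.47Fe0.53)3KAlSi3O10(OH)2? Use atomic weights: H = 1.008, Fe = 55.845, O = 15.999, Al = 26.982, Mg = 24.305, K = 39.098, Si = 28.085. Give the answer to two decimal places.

18.03 wt%

Molar mass of (Mg0.47Fe0.53)3KAlSi3O10(OH)2: 1.41·24.305 + 1.59·55.845 + 1·39.098 + 1·26.982 + 3·28.085 + 12·15.999 + 2·1.008 = 467.403 g/mol.
Mass of Si per formula unit: 3 × 28.085 = 84.255 g.
Weight fraction Si = 84.255 / 467.403 = 0.1803.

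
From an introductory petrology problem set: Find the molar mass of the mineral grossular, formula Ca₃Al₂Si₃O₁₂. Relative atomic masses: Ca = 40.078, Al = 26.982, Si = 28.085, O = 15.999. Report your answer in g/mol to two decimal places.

450.44 g/mol

M = 3·40.078 + 2·26.982 + 3·28.085 + 12·15.999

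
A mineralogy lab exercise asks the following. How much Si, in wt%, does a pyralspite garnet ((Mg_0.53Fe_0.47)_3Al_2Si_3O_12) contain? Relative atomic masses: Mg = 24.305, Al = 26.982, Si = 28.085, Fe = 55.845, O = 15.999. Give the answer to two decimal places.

M((Mg_0.53Fe_0.47)_3Al_2Si_3O_12) = 447.593 g/mol.
Si contributes 3 × 28.085 = 84.255 g per mole.
84.255/447.593 = 0.1882 → 18.82%.

18.82 wt%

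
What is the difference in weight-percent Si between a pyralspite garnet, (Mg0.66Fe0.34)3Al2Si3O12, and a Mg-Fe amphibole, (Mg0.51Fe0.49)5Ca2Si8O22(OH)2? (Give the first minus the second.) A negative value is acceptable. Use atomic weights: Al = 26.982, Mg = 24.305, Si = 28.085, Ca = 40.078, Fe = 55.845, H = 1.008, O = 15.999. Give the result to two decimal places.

Si in (Mg0.66Fe0.34)3Al2Si3O12: molar mass 435.293 g/mol; 3×28.085 = 84.255 g → 19.36 wt%.
Si in (Mg0.51Fe0.49)5Ca2Si8O22(OH)2: molar mass 889.626 g/mol; 8×28.085 = 224.680 g → 25.26 wt%.
Difference = 19.36 − 25.26 = -5.90 percentage points.

-5.90 percentage points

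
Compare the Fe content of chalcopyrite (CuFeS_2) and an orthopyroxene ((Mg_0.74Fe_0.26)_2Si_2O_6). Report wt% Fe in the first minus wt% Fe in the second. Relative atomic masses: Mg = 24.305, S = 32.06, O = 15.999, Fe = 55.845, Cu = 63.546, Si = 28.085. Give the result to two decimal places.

First mineral: 55.845 g Fe in 183.511 g formula = 30.43 wt% Fe.
Second mineral: 29.039 g Fe in 217.175 g formula = 13.37 wt% Fe.
30.43% − 13.37% gives a difference of 17.06 percentage points.

17.06 percentage points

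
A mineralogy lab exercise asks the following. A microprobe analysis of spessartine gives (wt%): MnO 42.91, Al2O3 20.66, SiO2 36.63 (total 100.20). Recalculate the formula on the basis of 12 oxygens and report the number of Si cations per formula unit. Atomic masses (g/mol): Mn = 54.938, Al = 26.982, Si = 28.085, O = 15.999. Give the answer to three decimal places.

3.008 Si apfu

42.91 wt% MnO ÷ 70.937 g/mol = 0.60490 mol, giving 0.60490 Mn and 0.60490 O.
20.66 wt% Al2O3 ÷ 101.961 g/mol = 0.20263 mol, giving 0.40526 Al and 0.60789 O.
36.63 wt% SiO2 ÷ 60.083 g/mol = 0.60966 mol, giving 0.60966 Si and 1.21932 O.
Oxygen sums to 2.43211; scaling by 12/2.43211 = 4.93399 puts the formula on 12 O.
Si: 0.60966 × 4.93399 = 3.008 atoms per formula unit.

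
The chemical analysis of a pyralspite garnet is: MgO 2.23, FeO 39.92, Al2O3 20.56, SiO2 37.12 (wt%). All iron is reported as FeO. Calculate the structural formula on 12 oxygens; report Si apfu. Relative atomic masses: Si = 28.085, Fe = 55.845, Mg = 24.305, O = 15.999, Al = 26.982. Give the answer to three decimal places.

3.024 Si apfu

MgO: 2.23/40.304 = 0.05533 mol → 0.05533 mol Mg, 0.05533 mol O.
FeO: 39.92/71.844 = 0.55565 mol → 0.55565 mol Fe, 0.55565 mol O.
Al2O3: 20.56/101.961 = 0.20165 mol → 0.40330 mol Al, 0.60495 mol O.
SiO2: 37.12/60.083 = 0.61781 mol → 0.61781 mol Si, 1.23562 mol O.
Total oxygen = 2.45155 mol. Normalization factor = 12/2.45155 = 4.89486.
Si per 12 O = 0.61781 × 4.89486 = 3.024.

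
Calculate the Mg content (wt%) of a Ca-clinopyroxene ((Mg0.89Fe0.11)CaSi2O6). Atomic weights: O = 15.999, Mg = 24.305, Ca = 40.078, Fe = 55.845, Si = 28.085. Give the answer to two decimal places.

Formula mass = 0.89×24.305 + 0.11×55.845 + 1×40.078 + 2×28.085 + 6×15.999 = 220.016 g/mol, of which 21.631 g is Mg.
So Mg makes up 21.631/220.016 = 0.0983 of the mass, i.e. 9.83%.

9.83 wt%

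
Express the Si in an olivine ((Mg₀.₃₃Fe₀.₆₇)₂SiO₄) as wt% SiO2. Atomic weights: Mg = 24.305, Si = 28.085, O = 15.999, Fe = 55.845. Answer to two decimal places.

32.84 wt%

M((Mg₀.₃₃Fe₀.₆₇)₂SiO₄) = 182.955 g/mol; M(SiO2) = 60.083 g/mol.
Moles SiO2 per formula unit = 1 Si ÷ 1 = 1.0000.
SiO2 fraction = (1.0000 × 60.083) / 182.955 = 60.083/182.955 = 0.3284.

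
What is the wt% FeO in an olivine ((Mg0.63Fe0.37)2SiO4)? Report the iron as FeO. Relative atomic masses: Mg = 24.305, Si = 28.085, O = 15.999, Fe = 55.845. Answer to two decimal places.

Molar mass of (Mg0.63Fe0.37)2SiO4 = 1.26×24.305 + 0.74×55.845 + 1×28.085 + 4×15.999 = 164.031 g/mol.
Each formula unit contains 0.74 Fe, equivalent to 0.74/1 = 0.7400 mol FeO.
M(FeO) = 1×55.845 + 1×15.999 = 71.844 g/mol.
Mass of FeO per formula unit = 0.7400 × 71.844 = 53.165 g.
FeO wt% = 53.165 / 164.031 × 100 = 32.41%.

32.41 wt%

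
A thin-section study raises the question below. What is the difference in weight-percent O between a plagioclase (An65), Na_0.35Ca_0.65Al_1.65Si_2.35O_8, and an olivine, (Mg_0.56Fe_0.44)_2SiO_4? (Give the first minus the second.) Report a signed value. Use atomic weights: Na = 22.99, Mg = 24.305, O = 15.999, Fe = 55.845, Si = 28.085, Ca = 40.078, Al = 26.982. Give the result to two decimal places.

M(Na_0.35Ca_0.65Al_1.65Si_2.35O_8) = 272.609 g/mol, so wt% O = 127.992/272.609 × 100 = 46.95%.
M((Mg_0.56Fe_0.44)_2SiO_4) = 168.446 g/mol, so wt% O = 63.996/168.446 × 100 = 37.99%.
46.95 − 37.99 = 8.96 pp.

8.96 percentage points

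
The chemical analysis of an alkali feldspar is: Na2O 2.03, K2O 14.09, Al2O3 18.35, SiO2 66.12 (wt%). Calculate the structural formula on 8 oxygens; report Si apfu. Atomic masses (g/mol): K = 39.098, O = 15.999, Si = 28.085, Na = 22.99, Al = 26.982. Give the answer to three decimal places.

2.03 wt% Na2O ÷ 61.979 g/mol = 0.03275 mol, giving 0.06550 Na and 0.03275 O.
14.09 wt% K2O ÷ 94.195 g/mol = 0.14958 mol, giving 0.29916 K and 0.14958 O.
18.35 wt% Al2O3 ÷ 101.961 g/mol = 0.17997 mol, giving 0.35994 Al and 0.53991 O.
66.12 wt% SiO2 ÷ 60.083 g/mol = 1.10048 mol, giving 1.10048 Si and 2.20096 O.
Oxygen sums to 2.92320; scaling by 8/2.92320 = 2.73673 puts the formula on 8 O.
Si: 1.10048 × 2.73673 = 3.012 atoms per formula unit.

3.012 Si apfu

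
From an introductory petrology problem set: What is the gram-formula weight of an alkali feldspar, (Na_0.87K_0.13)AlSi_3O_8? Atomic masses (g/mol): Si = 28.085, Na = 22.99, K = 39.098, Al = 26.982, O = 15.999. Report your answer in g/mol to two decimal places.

264.31 g/mol

M = 0.87(22.99) + 0.13(39.098) + 1(26.982) + 3(28.085) + 8(15.999)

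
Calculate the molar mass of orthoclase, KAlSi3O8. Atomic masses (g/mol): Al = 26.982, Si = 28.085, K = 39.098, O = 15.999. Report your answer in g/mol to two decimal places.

278.33 g/mol

K: 1 × 39.098 = 39.0980
Al: 1 × 26.982 = 26.9820
Si: 3 × 28.085 = 84.2550
O: 8 × 15.999 = 127.9920
Summing the contributions gives the formula mass.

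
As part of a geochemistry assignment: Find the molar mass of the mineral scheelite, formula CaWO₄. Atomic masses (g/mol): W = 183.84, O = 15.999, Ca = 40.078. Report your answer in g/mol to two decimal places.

Ca: 1 × 40.078 = 40.0780
W: 1 × 183.84 = 183.8400
O: 4 × 15.999 = 63.9960
Summing the contributions gives the formula mass.

287.91 g/mol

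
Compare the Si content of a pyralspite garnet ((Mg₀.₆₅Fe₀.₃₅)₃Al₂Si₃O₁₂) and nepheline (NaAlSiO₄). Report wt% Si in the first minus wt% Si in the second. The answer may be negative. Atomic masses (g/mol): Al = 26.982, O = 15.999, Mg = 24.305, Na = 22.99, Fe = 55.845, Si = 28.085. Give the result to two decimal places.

Si in (Mg₀.₆₅Fe₀.₃₅)₃Al₂Si₃O₁₂: molar mass 436.239 g/mol; 3×28.085 = 84.255 g → 19.31 wt%.
Si in NaAlSiO₄: molar mass 142.053 g/mol; 1×28.085 = 28.085 g → 19.77 wt%.
Difference = 19.31 − 19.77 = -0.46 percentage points.

-0.46 percentage points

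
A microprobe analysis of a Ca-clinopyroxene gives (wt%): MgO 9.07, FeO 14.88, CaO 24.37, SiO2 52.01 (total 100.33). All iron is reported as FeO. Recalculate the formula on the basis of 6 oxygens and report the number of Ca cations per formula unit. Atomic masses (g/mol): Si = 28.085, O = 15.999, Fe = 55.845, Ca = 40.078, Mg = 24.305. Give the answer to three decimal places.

MgO (M=40.304): mol = 0.22504; Mg = 0.22504, O = 0.22504.
FeO (M=71.844): mol = 0.20712; Fe = 0.20712, O = 0.20712.
CaO (M=56.077): mol = 0.43458; Ca = 0.43458, O = 0.43458.
SiO2 (M=60.083): mol = 0.86564; Si = 0.86564, O = 1.73128.
ΣO = 2.59802; factor = 6/ΣO = 2.30945.
Ca apfu = 0.43458 × 2.30945 = 1.004.

1.004 Ca apfu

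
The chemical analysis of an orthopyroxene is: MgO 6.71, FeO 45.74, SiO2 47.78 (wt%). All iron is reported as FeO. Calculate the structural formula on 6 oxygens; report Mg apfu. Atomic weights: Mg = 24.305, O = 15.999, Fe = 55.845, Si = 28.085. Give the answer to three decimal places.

6.71 wt% MgO ÷ 40.304 g/mol = 0.16648 mol, giving 0.16648 Mg and 0.16648 O.
45.74 wt% FeO ÷ 71.844 g/mol = 0.63666 mol, giving 0.63666 Fe and 0.63666 O.
47.78 wt% SiO2 ÷ 60.083 g/mol = 0.79523 mol, giving 0.79523 Si and 1.59046 O.
Oxygen sums to 2.39360; scaling by 6/2.39360 = 2.50668 puts the formula on 6 O.
Mg: 0.16648 × 2.50668 = 0.417 atoms per formula unit.

0.417 Mg apfu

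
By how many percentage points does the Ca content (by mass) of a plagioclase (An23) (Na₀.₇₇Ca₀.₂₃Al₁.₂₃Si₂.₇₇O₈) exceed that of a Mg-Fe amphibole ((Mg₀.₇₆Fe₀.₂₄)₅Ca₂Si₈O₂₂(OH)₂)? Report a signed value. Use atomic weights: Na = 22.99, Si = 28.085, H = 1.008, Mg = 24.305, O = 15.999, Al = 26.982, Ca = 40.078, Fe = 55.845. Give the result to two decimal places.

-5.96 percentage points

First mineral: 9.218 g Ca in 265.896 g formula = 3.47 wt% Ca.
Second mineral: 80.156 g Ca in 850.201 g formula = 9.43 wt% Ca.
3.47% − 9.43% gives a difference of -5.96 percentage points.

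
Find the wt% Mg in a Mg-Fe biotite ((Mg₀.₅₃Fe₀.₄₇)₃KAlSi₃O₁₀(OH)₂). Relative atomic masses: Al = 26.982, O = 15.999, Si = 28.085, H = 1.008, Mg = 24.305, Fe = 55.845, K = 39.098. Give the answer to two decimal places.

Formula mass = 1.59×24.305 + 1.41×55.845 + 1×39.098 + 1×26.982 + 3×28.085 + 12×15.999 + 2×1.008 = 461.725 g/mol, of which 38.645 g is Mg.
So Mg makes up 38.645/461.725 = 0.0837 of the mass, i.e. 8.37%.

8.37 weight percent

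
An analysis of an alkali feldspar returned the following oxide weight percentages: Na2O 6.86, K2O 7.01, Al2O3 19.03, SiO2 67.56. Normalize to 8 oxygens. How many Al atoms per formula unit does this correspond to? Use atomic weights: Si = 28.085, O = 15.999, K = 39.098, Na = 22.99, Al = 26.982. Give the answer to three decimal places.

Na2O: 6.86/61.979 = 0.11068 mol → 0.22136 mol Na, 0.11068 mol O.
K2O: 7.01/94.195 = 0.07442 mol → 0.14884 mol K, 0.07442 mol O.
Al2O3: 19.03/101.961 = 0.18664 mol → 0.37328 mol Al, 0.55992 mol O.
SiO2: 67.56/60.083 = 1.12444 mol → 1.12444 mol Si, 2.24888 mol O.
Total oxygen = 2.99390 mol. Normalization factor = 8/2.99390 = 2.67210.
Al per 8 O = 0.37328 × 2.67210 = 0.997.

0.997 Al apfu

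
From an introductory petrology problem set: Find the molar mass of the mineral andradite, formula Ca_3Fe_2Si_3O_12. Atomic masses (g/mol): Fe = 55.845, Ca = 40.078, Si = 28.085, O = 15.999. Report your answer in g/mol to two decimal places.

M = 3(40.078) + 2(55.845) + 3(28.085) + 12(15.999)

508.17 g/mol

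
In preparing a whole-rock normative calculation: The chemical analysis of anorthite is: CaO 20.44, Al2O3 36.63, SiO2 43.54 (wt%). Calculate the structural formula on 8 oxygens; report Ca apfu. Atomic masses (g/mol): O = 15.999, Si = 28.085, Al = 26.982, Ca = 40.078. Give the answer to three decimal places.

1.008 Ca apfu

CaO (M=56.077): mol = 0.36450; Ca = 0.36450, O = 0.36450.
Al2O3 (M=101.961): mol = 0.35926; Al = 0.71852, O = 1.07778.
SiO2 (M=60.083): mol = 0.72466; Si = 0.72466, O = 1.44932.
ΣO = 2.89160; factor = 8/ΣO = 2.76663.
Ca apfu = 0.36450 × 2.76663 = 1.008.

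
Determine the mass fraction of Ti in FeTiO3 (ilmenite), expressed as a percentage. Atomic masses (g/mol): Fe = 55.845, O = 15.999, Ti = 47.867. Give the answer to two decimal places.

M(FeTiO3) = 151.709 g/mol.
Ti contributes 1 × 47.867 = 47.867 g per mole.
47.867/151.709 = 0.3155 → 31.55%.

31.55 mass %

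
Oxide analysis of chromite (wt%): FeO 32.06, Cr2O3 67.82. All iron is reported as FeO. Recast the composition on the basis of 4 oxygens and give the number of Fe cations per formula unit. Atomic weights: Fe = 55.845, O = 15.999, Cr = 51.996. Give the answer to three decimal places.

FeO (M=71.844): mol = 0.44624; Fe = 0.44624, O = 0.44624.
Cr2O3 (M=151.989): mol = 0.44622; Cr = 0.89244, O = 1.33866.
ΣO = 1.78490; factor = 4/ΣO = 2.24102.
Fe apfu = 0.44624 × 2.24102 = 1.000.

1.000 Fe apfu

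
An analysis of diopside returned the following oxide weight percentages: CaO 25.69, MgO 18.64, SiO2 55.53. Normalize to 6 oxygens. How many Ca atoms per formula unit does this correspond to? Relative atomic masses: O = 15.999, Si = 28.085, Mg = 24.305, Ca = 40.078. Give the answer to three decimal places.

CaO: 25.69/56.077 = 0.45812 mol → 0.45812 mol Ca, 0.45812 mol O.
MgO: 18.64/40.304 = 0.46249 mol → 0.46249 mol Mg, 0.46249 mol O.
SiO2: 55.53/60.083 = 0.92422 mol → 0.92422 mol Si, 1.84844 mol O.
Total oxygen = 2.76905 mol. Normalization factor = 6/2.76905 = 2.16681.
Ca per 6 O = 0.45812 × 2.16681 = 0.993.

0.993 Ca apfu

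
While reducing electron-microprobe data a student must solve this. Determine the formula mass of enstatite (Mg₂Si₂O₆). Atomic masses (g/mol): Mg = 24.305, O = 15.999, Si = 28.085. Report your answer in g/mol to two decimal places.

M = 2(24.305) + 2(28.085) + 6(15.999)

200.77 g/mol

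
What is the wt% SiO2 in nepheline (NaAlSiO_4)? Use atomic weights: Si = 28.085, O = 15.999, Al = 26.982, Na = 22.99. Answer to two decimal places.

M(NaAlSiO_4) = 142.053 g/mol; M(SiO2) = 60.083 g/mol.
Moles SiO2 per formula unit = 1 Si ÷ 1 = 1.0000.
SiO2 fraction = (1.0000 × 60.083) / 142.053 = 60.083/142.053 = 0.4230.

42.30 wt%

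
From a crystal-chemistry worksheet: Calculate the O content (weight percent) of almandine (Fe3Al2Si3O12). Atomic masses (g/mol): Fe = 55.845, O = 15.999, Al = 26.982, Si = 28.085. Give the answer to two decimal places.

38.57 weight percent

Formula mass = 3*55.845 + 2*26.982 + 3*28.085 + 12*15.999 = 497.742 g/mol, of which 191.988 g is O.
So O makes up 191.988/497.742 = 0.3857 of the mass, i.e. 38.57%.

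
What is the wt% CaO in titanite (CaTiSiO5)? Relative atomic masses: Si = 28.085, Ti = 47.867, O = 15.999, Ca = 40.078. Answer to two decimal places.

M(CaTiSiO5) = 196.025 g/mol; M(CaO) = 56.077 g/mol.
Moles CaO per formula unit = 1 Ca ÷ 1 = 1.0000.
CaO fraction = (1.0000 × 56.077) / 196.025 = 56.077/196.025 = 0.2861.

28.61 wt%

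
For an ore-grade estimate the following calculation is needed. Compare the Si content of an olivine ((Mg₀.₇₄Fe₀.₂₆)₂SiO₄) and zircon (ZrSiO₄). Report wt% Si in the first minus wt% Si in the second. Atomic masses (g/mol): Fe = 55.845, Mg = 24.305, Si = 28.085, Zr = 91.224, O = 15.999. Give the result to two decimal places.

2.56 percentage points

M((Mg₀.₇₄Fe₀.₂₆)₂SiO₄) = 157.092 g/mol, so wt% Si = 28.085/157.092 × 100 = 17.88%.
M(ZrSiO₄) = 183.305 g/mol, so wt% Si = 28.085/183.305 × 100 = 15.32%.
17.88 − 15.32 = 2.56 pp.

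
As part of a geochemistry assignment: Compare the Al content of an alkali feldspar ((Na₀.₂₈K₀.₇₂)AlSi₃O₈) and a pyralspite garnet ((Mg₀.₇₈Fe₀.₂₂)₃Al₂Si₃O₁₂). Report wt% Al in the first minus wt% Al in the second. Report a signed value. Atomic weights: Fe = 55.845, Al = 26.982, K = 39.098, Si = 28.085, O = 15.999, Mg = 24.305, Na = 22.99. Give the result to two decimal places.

First mineral: 26.982 g Al in 273.817 g formula = 9.85 wt% Al.
Second mineral: 53.964 g Al in 423.938 g formula = 12.73 wt% Al.
9.85% − 12.73% gives a difference of -2.88 percentage points.

-2.88 percentage points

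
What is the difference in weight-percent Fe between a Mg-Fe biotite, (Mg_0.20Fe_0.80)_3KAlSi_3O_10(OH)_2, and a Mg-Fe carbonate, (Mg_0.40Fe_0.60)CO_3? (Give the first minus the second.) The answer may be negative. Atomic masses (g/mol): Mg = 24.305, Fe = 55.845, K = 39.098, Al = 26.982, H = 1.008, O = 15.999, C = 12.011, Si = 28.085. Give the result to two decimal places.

First mineral: 134.028 g Fe in 492.950 g formula = 27.19 wt% Fe.
Second mineral: 33.507 g Fe in 103.237 g formula = 32.46 wt% Fe.
27.19% − 32.46% gives a difference of -5.27 percentage points.

-5.27 percentage points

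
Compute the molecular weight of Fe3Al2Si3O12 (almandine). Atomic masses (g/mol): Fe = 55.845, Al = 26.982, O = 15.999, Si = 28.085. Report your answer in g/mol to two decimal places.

The formula mass is the sum 3*55.845 + 2*26.982 + 3*28.085 + 12*15.999.

497.74 g/mol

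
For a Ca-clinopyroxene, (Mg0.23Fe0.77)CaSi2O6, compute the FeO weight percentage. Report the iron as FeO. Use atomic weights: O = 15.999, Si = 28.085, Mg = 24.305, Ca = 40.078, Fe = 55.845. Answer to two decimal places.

Molar mass of (Mg0.23Fe0.77)CaSi2O6 = 0.23×24.305 + 0.77×55.845 + 1×40.078 + 2×28.085 + 6×15.999 = 240.833 g/mol.
Each formula unit contains 0.77 Fe, equivalent to 0.77/1 = 0.7700 mol FeO.
M(FeO) = 1×55.845 + 1×15.999 = 71.844 g/mol.
Mass of FeO per formula unit = 0.7700 × 71.844 = 55.320 g.
FeO wt% = 55.320 / 240.833 × 100 = 22.97%.

22.97 wt%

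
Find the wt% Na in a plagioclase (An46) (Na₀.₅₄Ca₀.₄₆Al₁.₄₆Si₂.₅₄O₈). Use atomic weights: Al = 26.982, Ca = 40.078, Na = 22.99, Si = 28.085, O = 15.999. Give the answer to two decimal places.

M(Na₀.₅₄Ca₀.₄₆Al₁.₄₆Si₂.₅₄O₈) = 269.572 g/mol.
Na contributes 0.54 × 22.99 = 12.415 g per mole.
12.415/269.572 = 0.0461 → 4.61%.

4.61 weight percent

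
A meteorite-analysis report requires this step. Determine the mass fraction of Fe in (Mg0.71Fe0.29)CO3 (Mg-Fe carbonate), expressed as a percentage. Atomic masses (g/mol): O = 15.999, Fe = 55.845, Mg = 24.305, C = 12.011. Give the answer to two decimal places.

Molar mass of (Mg0.71Fe0.29)CO3: 0.71·24.305 + 0.29·55.845 + 1·12.011 + 3·15.999 = 93.460 g/mol.
Mass of Fe per formula unit: 0.29 × 55.845 = 16.195 g.
Weight fraction Fe = 16.195 / 93.460 = 0.1733.

17.33 wt%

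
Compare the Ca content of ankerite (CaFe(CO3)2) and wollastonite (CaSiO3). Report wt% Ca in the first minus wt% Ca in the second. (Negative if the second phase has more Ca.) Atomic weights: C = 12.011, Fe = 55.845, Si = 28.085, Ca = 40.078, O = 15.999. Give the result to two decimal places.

-15.94 percentage points

M(CaFe(CO3)2) = 215.939 g/mol, so wt% Ca = 40.078/215.939 × 100 = 18.56%.
M(CaSiO3) = 116.160 g/mol, so wt% Ca = 40.078/116.160 × 100 = 34.50%.
18.56 − 34.50 = -15.94 pp.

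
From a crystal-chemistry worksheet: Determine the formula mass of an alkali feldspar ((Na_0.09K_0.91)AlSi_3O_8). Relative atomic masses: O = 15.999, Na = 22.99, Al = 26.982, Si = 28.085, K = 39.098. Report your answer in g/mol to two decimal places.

Na: 0.09 × 22.99 = 2.0691
K: 0.91 × 39.098 = 35.5792
Al: 1 × 26.982 = 26.9820
Si: 3 × 28.085 = 84.2550
O: 8 × 15.999 = 127.9920
Summing the contributions gives the formula mass.

276.88 g/mol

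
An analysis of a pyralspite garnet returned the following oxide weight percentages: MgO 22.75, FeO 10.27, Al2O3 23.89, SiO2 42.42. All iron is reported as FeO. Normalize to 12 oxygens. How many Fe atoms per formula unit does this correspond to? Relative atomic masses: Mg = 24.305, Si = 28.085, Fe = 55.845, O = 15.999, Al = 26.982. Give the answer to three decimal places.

MgO: 22.75/40.304 = 0.56446 mol → 0.56446 mol Mg, 0.56446 mol O.
FeO: 10.27/71.844 = 0.14295 mol → 0.14295 mol Fe, 0.14295 mol O.
Al2O3: 23.89/101.961 = 0.23431 mol → 0.46862 mol Al, 0.70293 mol O.
SiO2: 42.42/60.083 = 0.70602 mol → 0.70602 mol Si, 1.41204 mol O.
Total oxygen = 2.82238 mol. Normalization factor = 12/2.82238 = 4.25173.
Fe per 12 O = 0.14295 × 4.25173 = 0.608.

0.608 Fe apfu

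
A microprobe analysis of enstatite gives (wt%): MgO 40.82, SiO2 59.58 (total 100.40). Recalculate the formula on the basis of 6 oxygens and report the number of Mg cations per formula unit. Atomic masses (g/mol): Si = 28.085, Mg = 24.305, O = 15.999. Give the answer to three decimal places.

2.028 Mg apfu

MgO (M=40.304): mol = 1.01280; Mg = 1.01280, O = 1.01280.
SiO2 (M=60.083): mol = 0.99163; Si = 0.99163, O = 1.98326.
ΣO = 2.99606; factor = 6/ΣO = 2.00263.
Mg apfu = 1.01280 × 2.00263 = 2.028.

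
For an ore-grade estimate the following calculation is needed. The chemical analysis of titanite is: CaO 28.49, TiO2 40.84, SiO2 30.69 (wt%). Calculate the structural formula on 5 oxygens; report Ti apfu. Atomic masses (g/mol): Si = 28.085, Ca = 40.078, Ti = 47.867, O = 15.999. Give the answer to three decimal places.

CaO (M=56.077): mol = 0.50805; Ca = 0.50805, O = 0.50805.
TiO2 (M=79.865): mol = 0.51136; Ti = 0.51136, O = 1.02272.
SiO2 (M=60.083): mol = 0.51079; Si = 0.51079, O = 1.02158.
ΣO = 2.55235; factor = 5/ΣO = 1.95898.
Ti apfu = 0.51136 × 1.95898 = 1.002.

1.002 Ti apfu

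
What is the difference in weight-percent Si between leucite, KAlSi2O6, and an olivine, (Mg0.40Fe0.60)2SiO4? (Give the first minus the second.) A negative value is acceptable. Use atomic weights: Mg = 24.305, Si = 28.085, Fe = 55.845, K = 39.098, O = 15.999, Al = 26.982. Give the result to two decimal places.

10.01 percentage points

Si in KAlSi2O6: molar mass 218.244 g/mol; 2×28.085 = 56.170 g → 25.74 wt%.
Si in (Mg0.40Fe0.60)2SiO4: molar mass 178.539 g/mol; 1×28.085 = 28.085 g → 15.73 wt%.
Difference = 25.74 − 15.73 = 10.01 percentage points.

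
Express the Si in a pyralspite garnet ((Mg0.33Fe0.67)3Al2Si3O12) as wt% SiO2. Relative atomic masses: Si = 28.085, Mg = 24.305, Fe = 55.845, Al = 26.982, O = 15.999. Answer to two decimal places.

Molar mass of (Mg0.33Fe0.67)3Al2Si3O12 = 0.99*24.305 + 2.01*55.845 + 2*26.982 + 3*28.085 + 12*15.999 = 466.517 g/mol.
Each formula unit contains 3 Si, equivalent to 3/1 = 3.0000 mol SiO2.
M(SiO2) = 1×28.085 + 2×15.999 = 60.083 g/mol.
Mass of SiO2 per formula unit = 3.0000 × 60.083 = 180.249 g.
SiO2 wt% = 180.249 / 466.517 × 100 = 38.64%.

38.64 wt%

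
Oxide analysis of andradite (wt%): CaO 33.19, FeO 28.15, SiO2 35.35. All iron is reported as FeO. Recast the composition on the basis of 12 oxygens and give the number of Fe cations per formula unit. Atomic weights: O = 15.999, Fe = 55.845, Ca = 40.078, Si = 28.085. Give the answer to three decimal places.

CaO: 33.19/56.077 = 0.59186 mol → 0.59186 mol Ca, 0.59186 mol O.
FeO: 28.15/71.844 = 0.39182 mol → 0.39182 mol Fe, 0.39182 mol O.
SiO2: 35.35/60.083 = 0.58835 mol → 0.58835 mol Si, 1.17670 mol O.
Total oxygen = 2.16038 mol. Normalization factor = 12/2.16038 = 5.55458.
Fe per 12 O = 0.39182 × 5.55458 = 2.176.

2.176 Fe apfu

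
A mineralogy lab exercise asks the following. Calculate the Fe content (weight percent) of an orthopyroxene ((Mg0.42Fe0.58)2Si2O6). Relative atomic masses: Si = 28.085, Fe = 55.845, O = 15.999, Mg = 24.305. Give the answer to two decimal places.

27.29 weight percent

Formula mass = 0.84*24.305 + 1.16*55.845 + 2*28.085 + 6*15.999 = 237.360 g/mol, of which 64.780 g is Fe.
So Fe makes up 64.780/237.360 = 0.2729 of the mass, i.e. 27.29%.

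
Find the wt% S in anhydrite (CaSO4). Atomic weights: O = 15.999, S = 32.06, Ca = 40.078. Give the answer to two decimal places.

23.55 wt%

Molar mass of CaSO4: 1*40.078 + 1*32.06 + 4*15.999 = 136.134 g/mol.
Mass of S per formula unit: 1 × 32.06 = 32.060 g.
Weight fraction S = 32.060 / 136.134 = 0.2355.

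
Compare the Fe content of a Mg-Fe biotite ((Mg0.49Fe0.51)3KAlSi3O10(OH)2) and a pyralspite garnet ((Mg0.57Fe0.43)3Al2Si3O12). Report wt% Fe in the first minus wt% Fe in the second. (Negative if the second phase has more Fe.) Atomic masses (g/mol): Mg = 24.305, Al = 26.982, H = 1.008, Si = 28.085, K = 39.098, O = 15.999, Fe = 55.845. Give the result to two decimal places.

First mineral: 85.443 g Fe in 465.510 g formula = 18.35 wt% Fe.
Second mineral: 72.040 g Fe in 443.809 g formula = 16.23 wt% Fe.
18.35% − 16.23% gives a difference of 2.12 percentage points.

2.12 percentage points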